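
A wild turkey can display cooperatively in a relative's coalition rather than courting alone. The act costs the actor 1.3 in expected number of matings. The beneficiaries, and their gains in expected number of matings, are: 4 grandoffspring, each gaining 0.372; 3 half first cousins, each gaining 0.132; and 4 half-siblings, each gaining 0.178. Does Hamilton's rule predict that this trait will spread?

No

Hamilton's rule: the trait is favored when the sum of r·B over every recipient exceeds the actor's cost C.
r to a grandoffspring = 0.25 (two parent–offspring links: r = (1/2)^2 = 1/4).
r to a half first cousin = 1/16 (half first cousins share one grandparent — one path of length 4: r = (1/2)^4 = 1/16).
r to a half-sibling = 1/4 (half-sibs share one parent — one path of length 2: r = (1/2)^2 = 1/4).
Summing one r·B term per recipient: 4·0.25·0.372 + 3·0.0625·0.132 + 4·0.25·0.178 = 0.57475.
0.57475 < 1.3: the indirect benefit is less than the cost.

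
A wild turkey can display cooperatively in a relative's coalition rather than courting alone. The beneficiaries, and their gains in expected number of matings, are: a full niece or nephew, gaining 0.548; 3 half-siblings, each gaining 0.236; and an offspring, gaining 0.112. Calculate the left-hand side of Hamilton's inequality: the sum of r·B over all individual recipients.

0.37

r to a full niece or nephew = 1/4 (full aunt/uncle↔niece/nephew: two paths of length 3 through the shared grandparent pair: r = 2·(1/2)^3 = 1/4).
r to a half-sibling = 0.25 (half-sibs share one parent — one path of length 2: r = (1/2)^2 = 1/4).
r to an offspring = 0.5 (one parent–offspring link: r = (1/2)^1 = 1/2).
Summing one r·B term per recipient: 1·0.25·0.548 + 3·0.25·0.236 + 1·0.5·0.112 = 0.37.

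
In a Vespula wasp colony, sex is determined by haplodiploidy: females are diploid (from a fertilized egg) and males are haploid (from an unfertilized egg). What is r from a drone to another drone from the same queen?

Haploid brothers each carry a random half of the queen's diploid genome, so on average they share half: r = 1/2.

0.5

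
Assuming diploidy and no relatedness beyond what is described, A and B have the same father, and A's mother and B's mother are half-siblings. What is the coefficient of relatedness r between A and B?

0.3125

Relatedness sums over independent paths through distinct common ancestors.
A and B are related in two ways: half-sibs through their shared father (r = 1/4) and half first cousins through their mothers (r = 1/16).
r = 1/4 + 1/16 = 5/16 = 0.3125.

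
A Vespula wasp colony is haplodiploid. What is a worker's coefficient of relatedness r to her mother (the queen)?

One meiotic link between diploid queen and diploid daughter: r = 1/2.

0.5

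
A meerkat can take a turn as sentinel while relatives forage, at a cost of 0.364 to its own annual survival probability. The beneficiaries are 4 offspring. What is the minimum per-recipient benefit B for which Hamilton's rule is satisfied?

0.182

r to an offspring = 0.5 (one parent–offspring link: r = (1/2)^1 = 1/2).
Hamilton's rule with n recipients of equal r: n·r·B > C, so B > C/(n·r) = 0.364/(4·0.5) = 0.182.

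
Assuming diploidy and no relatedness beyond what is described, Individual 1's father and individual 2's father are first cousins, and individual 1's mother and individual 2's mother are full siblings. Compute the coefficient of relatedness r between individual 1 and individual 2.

With two independent routes of shared ancestry, r is the sum of the two contributions.
Individual 1 and individual 2 are related in two ways: second cousins through their fathers (r = 1/32) and first cousins through their mothers (r = 1/8).
r = 1/32 + 1/8 = 0.15625.

0.15625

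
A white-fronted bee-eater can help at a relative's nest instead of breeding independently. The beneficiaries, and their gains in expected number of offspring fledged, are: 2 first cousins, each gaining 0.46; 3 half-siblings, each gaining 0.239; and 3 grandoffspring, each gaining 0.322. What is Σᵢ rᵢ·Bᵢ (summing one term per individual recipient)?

r to a first cousin = 1/8 (first cousins share one grandparent pair — two paths of length 4: r = 2·(1/2)^4 = 1/8).
r to a half-sibling = 1/4 (half-sibs share one parent — one path of length 2: r = (1/2)^2 = 1/4).
r to a grandoffspring = 1/4 (two parent–offspring links: r = (1/2)^2 = 1/4).
Summing one r·B term per recipient: 2·0.125·0.46 + 3·0.25·0.239 + 3·0.25·0.322 = 0.53575.

0.53575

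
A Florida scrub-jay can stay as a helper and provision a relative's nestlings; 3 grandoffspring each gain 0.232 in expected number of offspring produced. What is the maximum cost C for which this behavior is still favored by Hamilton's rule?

r to a grandoffspring = 0.25 (two parent–offspring links: r = (1/2)^2 = 1/4).
Hamilton's rule: n·r·B > C, so the trait is favored while C < n·r·B = 3·0.25·0.232 = 0.174.

0.174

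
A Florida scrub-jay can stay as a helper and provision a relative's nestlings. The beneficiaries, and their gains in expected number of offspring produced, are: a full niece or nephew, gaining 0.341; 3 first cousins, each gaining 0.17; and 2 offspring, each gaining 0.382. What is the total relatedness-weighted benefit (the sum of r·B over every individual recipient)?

0.531

r to a full niece or nephew = 1/4 (full aunt/uncle↔niece/nephew: two paths of length 3 through the shared grandparent pair: r = 2·(1/2)^3 = 1/4).
r to a first cousin = 1/8 (first cousins share one grandparent pair — two paths of length 4: r = 2·(1/2)^4 = 1/8).
r to an offspring = 1/2 (one parent–offspring link: r = (1/2)^1 = 1/2).
Summing one r·B term per recipient: 1·0.25·0.341 + 3·0.125·0.17 + 2·0.5·0.382 = 0.531.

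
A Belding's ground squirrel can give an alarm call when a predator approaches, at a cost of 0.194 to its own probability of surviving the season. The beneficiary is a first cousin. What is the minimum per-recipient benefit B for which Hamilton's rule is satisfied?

r to a first cousin = 1/8 (first cousins share one grandparent pair — two paths of length 4: r = 2·(1/2)^4 = 1/8).
Hamilton's rule with n recipients of equal r: n·r·B > C, so B > C/(n·r) = 0.194/(1·0.125) = 1.552.

1.552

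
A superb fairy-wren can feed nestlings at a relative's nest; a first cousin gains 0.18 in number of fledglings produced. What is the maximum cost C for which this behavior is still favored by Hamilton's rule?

0.0225

r to a first cousin = 1/8 (first cousins share one grandparent pair — two paths of length 4: r = 2·(1/2)^4 = 1/8).
Hamilton's rule: n·r·B > C, so the trait is favored while C < n·r·B = 1·0.125·0.18 = 0.0225.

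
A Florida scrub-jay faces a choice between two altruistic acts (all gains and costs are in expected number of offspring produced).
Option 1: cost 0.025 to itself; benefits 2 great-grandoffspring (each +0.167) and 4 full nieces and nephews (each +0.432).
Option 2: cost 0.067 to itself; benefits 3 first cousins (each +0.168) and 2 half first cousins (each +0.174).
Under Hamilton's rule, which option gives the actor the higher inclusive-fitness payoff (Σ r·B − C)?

Option 1

Option 1: r to a great-grandoffspring = 0.125.
Option 1: r to a full niece or nephew = 0.25.
Option 1: Σ r·B − C = (2·0.125·0.167 + 4·0.25·0.432) − 0.025 = 0.44875.
Option 2: r to a first cousin = 0.125.
Option 2: r to a half first cousin = 0.0625.
Option 2: Σ r·B − C = (3·0.125·0.168 + 2·0.0625·0.174) − 0.067 = 0.01775.
Option 1 has the higher net inclusive-fitness payoff.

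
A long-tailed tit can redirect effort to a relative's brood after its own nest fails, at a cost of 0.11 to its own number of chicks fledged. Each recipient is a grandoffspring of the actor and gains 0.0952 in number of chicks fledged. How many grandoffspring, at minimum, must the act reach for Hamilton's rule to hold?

5

r to a grandoffspring = 1/4 (two parent–offspring links: r = (1/2)^2 = 1/4).
Hamilton's rule: n·r·B > C  ⇒  n > C/(r·B) = 0.11/(0.25·0.0952) = 4.622.
The smallest integer exceeding 4.622 is 5.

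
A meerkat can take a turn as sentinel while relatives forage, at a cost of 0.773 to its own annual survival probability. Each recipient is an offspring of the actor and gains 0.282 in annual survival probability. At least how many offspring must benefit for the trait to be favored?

6

r to an offspring = 1/2 (one parent–offspring link: r = (1/2)^1 = 1/2).
Hamilton's rule: n·r·B > C  ⇒  n > C/(r·B) = 0.773/(0.5·0.282) = 5.482.
The smallest integer exceeding 5.482 is 6.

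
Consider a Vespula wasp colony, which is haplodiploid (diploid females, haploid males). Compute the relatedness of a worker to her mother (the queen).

One meiotic link between diploid queen and diploid daughter: r = 1/2.

0.5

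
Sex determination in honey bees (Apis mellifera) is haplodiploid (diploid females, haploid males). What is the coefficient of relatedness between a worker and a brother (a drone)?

Her haploid brother carries none of their father's genes and a random half of their mother's genome; that half matches the maternal half of her own genome with probability 1/2: r = 1/2 · 1/2 = 1/4.

0.25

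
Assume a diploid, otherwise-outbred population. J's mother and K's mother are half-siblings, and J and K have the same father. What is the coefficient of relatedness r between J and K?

Wright's path rule: contributions from independent ancestry routes add.
J and K are related in two ways: half first cousins through their mothers (r = 1/16) and half-sibs through their shared father (r = 1/4).
r = 1/16 + 1/4 = 0.3125.

0.3125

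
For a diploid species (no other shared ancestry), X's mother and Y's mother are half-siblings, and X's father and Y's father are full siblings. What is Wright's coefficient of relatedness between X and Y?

0.1875

With two independent routes of shared ancestry, r is the sum of the two contributions.
X and Y are related in two ways: half first cousins through their mothers (r = 1/16) and first cousins through their fathers (r = 1/8).
r = 1/16 + 1/8 = 3/16 = 0.1875.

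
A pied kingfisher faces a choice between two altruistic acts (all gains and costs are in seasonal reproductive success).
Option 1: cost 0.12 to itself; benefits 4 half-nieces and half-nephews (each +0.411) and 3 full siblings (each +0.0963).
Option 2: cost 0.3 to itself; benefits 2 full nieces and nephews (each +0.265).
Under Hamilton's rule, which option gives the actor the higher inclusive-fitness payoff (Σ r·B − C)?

Option 1

Option 1: r to a half-niece or half-nephew = 0.125.
Option 1: r to a full sibling = 0.5.
Option 1: Σ r·B − C = (4·0.125·0.411 + 3·0.5·0.0963) − 0.12 = 0.22995.
Option 2: r to a full niece or nephew = 0.25.
Option 2: Σ r·B − C = (2·0.25·0.265) − 0.3 = -0.1675.
Option 1 has the higher net inclusive-fitness payoff.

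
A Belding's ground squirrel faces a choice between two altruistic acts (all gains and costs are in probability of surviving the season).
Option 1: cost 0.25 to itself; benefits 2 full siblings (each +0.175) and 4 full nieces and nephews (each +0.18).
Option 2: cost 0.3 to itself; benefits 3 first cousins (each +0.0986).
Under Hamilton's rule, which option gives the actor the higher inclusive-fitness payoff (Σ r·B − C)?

Option 1

Option 1: r to a full sibling = 0.5.
Option 1: r to a full niece or nephew = 0.25.
Option 1: Σ r·B − C = (2·0.5·0.175 + 4·0.25·0.18) − 0.25 = 0.105.
Option 2: r to a first cousin = 0.125.
Option 2: Σ r·B − C = (3·0.125·0.0986) − 0.3 = -0.263025.
Option 1 has the higher net inclusive-fitness payoff.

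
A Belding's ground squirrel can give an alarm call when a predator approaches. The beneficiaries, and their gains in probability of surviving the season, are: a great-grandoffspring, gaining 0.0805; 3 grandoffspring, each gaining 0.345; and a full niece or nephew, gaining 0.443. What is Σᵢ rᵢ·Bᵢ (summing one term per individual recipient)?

r to a great-grandoffspring = 1/8 (three parent–offspring links: r = (1/2)^3 = 1/8).
r to a grandoffspring = 0.25 (two parent–offspring links: r = (1/2)^2 = 1/4).
r to a full niece or nephew = 0.25 (full aunt/uncle↔niece/nephew: two paths of length 3 through the shared grandparent pair: r = 2·(1/2)^3 = 1/4).
Summing one r·B term per recipient: 1·0.125·0.0805 + 3·0.25·0.345 + 1·0.25·0.443 = 0.3795625.

0.3795625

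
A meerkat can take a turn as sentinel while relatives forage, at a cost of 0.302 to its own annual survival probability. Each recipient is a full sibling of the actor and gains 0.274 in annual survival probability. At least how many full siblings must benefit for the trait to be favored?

r to a full sibling = 1/2 (full sibs share both parents — two paths of length 2: r = 2·(1/2)^2 = 1/2).
Hamilton's rule: n·r·B > C  ⇒  n > C/(r·B) = 0.302/(0.5·0.274) = 2.204.
The smallest integer exceeding 2.204 is 3.

3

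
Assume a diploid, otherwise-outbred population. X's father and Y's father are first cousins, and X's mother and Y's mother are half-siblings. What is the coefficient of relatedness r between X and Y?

0.09375

Relatedness sums over independent paths through distinct common ancestors.
X and Y are related in two ways: second cousins through their fathers (r = 1/32) and half first cousins through their mothers (r = 1/16).
r = 1/32 + 1/16 = 3/32 = 0.09375.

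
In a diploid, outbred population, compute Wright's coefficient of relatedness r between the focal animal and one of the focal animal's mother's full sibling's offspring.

Each parent–offspring link contributes a factor of 1/2, and independent paths through distinct common ancestors add.
First cousins share one grandparent pair — two paths of length 4: r = 2·(1/2)^4 = 1/8.

0.125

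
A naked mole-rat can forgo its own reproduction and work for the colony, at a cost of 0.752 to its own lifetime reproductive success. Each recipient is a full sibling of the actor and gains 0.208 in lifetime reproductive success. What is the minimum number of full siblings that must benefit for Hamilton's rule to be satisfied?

8

r to a full sibling = 1/2 (full sibs share both parents — two paths of length 2: r = 2·(1/2)^2 = 1/2).
Hamilton's rule: n·r·B > C  ⇒  n > C/(r·B) = 0.752/(0.5·0.208) = 7.231.
The smallest integer exceeding 7.231 is 8.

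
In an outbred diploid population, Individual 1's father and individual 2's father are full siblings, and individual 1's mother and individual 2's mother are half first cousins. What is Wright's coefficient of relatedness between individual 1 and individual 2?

0.140625

Wright's path rule: contributions from independent ancestry routes add.
Individual 1 and individual 2 are related in two ways: first cousins through their fathers (r = 1/8) and half second cousins through their mothers (r = 1/64).
r = 1/8 + 1/64 = 9/64 = 0.140625.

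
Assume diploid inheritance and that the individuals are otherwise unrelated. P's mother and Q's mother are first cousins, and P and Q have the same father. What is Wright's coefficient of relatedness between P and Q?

0.28125

Wright's path rule: contributions from independent ancestry routes add.
P and Q are related in two ways: second cousins through their mothers (r = 1/32) and half-sibs through their shared father (r = 1/4).
r = 1/32 + 1/4 = 0.28125.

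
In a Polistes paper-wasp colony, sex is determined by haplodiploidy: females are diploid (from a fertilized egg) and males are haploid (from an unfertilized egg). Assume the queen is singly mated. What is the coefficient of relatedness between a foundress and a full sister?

0.75

Haplodiploid full sisters inherit their father's entire haploid genome identically (contributing 1/2) and on average half of their mother's contribution (1/2 · 1/2 = 1/4); r = 1/2 + 1/4 = 3/4.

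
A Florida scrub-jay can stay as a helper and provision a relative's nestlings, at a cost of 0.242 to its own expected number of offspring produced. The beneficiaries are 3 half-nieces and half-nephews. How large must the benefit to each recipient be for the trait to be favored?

r to a half-niece or half-nephew = 0.125 (half-aunt/uncle↔niece/nephew: one path of length 3: r = (1/2)^3 = 1/8).
Hamilton's rule with n recipients of equal r: n·r·B > C, so B > C/(n·r) = 0.242/(3·0.125) = 0.6453.

0.6453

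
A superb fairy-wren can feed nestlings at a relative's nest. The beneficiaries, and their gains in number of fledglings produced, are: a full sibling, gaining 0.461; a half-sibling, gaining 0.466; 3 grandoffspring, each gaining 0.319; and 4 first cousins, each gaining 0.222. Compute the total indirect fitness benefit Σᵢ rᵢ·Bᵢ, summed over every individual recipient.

0.69725

r to a full sibling = 1/2 (full sibs share both parents — two paths of length 2: r = 2·(1/2)^2 = 1/2).
r to a half-sibling = 0.25 (half-sibs share one parent — one path of length 2: r = (1/2)^2 = 1/4).
r to a grandoffspring = 0.25 (two parent–offspring links: r = (1/2)^2 = 1/4).
r to a first cousin = 0.125 (first cousins share one grandparent pair — two paths of length 4: r = 2·(1/2)^4 = 1/8).
Summing one r·B term per recipient: 1·0.5·0.461 + 1·0.25·0.466 + 3·0.25·0.319 + 4·0.125·0.222 = 0.69725.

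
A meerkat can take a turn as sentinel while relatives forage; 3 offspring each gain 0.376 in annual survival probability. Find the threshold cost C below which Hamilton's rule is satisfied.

0.564

r to an offspring = 1/2 (one parent–offspring link: r = (1/2)^1 = 1/2).
Hamilton's rule: n·r·B > C, so the trait is favored while C < n·r·B = 3·0.5·0.376 = 0.564.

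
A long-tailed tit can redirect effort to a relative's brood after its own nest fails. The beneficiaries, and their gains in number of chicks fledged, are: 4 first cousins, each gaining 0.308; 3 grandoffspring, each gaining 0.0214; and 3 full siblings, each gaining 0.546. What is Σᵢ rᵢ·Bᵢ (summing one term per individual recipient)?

0.98905

r to a first cousin = 0.125 (first cousins share one grandparent pair — two paths of length 4: r = 2·(1/2)^4 = 1/8).
r to a grandoffspring = 1/4 (two parent–offspring links: r = (1/2)^2 = 1/4).
r to a full sibling = 0.5 (full sibs share both parents — two paths of length 2: r = 2·(1/2)^2 = 1/2).
Summing one r·B term per recipient: 4·0.125·0.308 + 3·0.25·0.0214 + 3·0.5·0.546 = 0.98905.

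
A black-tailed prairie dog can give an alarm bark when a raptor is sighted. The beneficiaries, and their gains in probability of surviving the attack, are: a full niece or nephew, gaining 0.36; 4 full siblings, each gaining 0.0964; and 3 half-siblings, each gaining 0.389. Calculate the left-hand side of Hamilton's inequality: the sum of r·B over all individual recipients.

r to a full niece or nephew = 1/4 (full aunt/uncle↔niece/nephew: two paths of length 3 through the shared grandparent pair: r = 2·(1/2)^3 = 1/4).
r to a full sibling = 1/2 (full sibs share both parents — two paths of length 2: r = 2·(1/2)^2 = 1/2).
r to a half-sibling = 1/4 (half-sibs share one parent — one path of length 2: r = (1/2)^2 = 1/4).
Summing one r·B term per recipient: 1·0.25·0.36 + 4·0.5·0.0964 + 3·0.25·0.389 = 0.57455.

0.57455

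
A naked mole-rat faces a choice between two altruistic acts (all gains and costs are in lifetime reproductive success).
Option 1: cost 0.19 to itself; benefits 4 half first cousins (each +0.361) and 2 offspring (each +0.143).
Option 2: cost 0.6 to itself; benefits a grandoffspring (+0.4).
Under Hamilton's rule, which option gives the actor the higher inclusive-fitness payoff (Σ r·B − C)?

Option 1: r to a half first cousin = 0.0625.
Option 1: r to an offspring = 0.5.
Option 1: Σ r·B − C = (4·0.0625·0.361 + 2·0.5·0.143) − 0.19 = 0.04325.
Option 2: r to a grandoffspring = 0.25.
Option 2: Σ r·B − C = (1·0.25·0.4) − 0.6 = -0.5.
Option 1 has the higher net inclusive-fitness payoff.

Option 1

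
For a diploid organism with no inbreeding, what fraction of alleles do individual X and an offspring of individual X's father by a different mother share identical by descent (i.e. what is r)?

Each parent–offspring link contributes a factor of 1/2, and independent paths through distinct common ancestors add.
Half-sibs share one parent — one path of length 2: r = (1/2)^2 = 1/4.

0.25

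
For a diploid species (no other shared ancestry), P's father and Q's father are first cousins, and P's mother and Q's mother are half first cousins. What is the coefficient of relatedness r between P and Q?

0.046875

Relatedness sums over independent paths through distinct common ancestors.
P and Q are related in two ways: second cousins through their fathers (r = 1/32) and half second cousins through their mothers (r = 1/64).
r = 1/32 + 1/64 = 3/64 = 0.046875.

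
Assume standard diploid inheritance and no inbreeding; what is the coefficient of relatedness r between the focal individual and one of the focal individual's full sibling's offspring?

0.25

Each parent–offspring link contributes a factor of 1/2, and independent paths through distinct common ancestors add.
Full aunt/uncle↔niece/nephew: two paths of length 3 through the shared grandparent pair: r = 2·(1/2)^3 = 1/4.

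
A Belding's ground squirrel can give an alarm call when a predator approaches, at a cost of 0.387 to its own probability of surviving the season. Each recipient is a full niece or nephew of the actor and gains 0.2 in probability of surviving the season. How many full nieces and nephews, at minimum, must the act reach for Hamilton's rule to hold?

r to a full niece or nephew = 1/4 (full aunt/uncle↔niece/nephew: two paths of length 3 through the shared grandparent pair: r = 2·(1/2)^3 = 1/4).
Hamilton's rule: n·r·B > C  ⇒  n > C/(r·B) = 0.387/(0.25·0.2) = 7.74.
The smallest integer exceeding 7.74 is 8.

8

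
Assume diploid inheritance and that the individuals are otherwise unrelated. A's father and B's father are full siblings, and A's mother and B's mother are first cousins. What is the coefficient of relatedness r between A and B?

0.15625

Relatedness sums over independent paths through distinct common ancestors.
A and B are related in two ways: first cousins through their fathers (r = 1/8) and second cousins through their mothers (r = 1/32).
r = 1/8 + 1/32 = 5/32 = 0.15625.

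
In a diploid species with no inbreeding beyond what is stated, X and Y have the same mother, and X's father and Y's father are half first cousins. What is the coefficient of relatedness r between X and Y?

With two independent routes of shared ancestry, r is the sum of the two contributions.
X and Y are related in two ways: half-sibs through their shared mother (r = 1/4) and half second cousins through their fathers (r = 1/64).
r = 1/4 + 1/64 = 0.265625.

0.265625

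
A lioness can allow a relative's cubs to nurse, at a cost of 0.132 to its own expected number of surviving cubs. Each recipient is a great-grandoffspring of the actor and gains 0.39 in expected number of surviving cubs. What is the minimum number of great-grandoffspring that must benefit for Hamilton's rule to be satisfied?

r to a great-grandoffspring = 1/8 (three parent–offspring links: r = (1/2)^3 = 1/8).
Hamilton's rule: n·r·B > C  ⇒  n > C/(r·B) = 0.132/(0.125·0.39) = 2.708.
The smallest integer exceeding 2.708 is 3.

3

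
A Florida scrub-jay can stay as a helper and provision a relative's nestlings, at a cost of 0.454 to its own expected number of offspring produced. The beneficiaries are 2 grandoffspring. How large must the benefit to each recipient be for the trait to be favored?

0.908

r to a grandoffspring = 1/4 (two parent–offspring links: r = (1/2)^2 = 1/4).
Hamilton's rule with n recipients of equal r: n·r·B > C, so B > C/(n·r) = 0.454/(2·0.25) = 0.908.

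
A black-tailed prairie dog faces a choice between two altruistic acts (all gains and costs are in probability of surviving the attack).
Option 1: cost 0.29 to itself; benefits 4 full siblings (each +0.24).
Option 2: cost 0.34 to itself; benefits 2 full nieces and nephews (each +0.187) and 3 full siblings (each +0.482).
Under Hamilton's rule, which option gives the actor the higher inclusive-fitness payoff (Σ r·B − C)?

Option 1: r to a full sibling = 0.5.
Option 1: Σ r·B − C = (4·0.5·0.24) − 0.29 = 0.19.
Option 2: r to a full niece or nephew = 0.25.
Option 2: r to a full sibling = 0.5.
Option 2: Σ r·B − C = (2·0.25·0.187 + 3·0.5·0.482) − 0.34 = 0.4765.
Option 2 has the higher net inclusive-fitness payoff.

Option 2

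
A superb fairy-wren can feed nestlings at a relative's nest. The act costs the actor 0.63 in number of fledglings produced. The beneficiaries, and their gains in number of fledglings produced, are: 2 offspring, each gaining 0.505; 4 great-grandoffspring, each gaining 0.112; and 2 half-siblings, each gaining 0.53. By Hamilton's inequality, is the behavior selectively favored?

Hamilton's rule: the trait is favored when the sum of r·B over every recipient exceeds the actor's cost C.
r to an offspring = 0.5 (one parent–offspring link: r = (1/2)^1 = 1/2).
r to a great-grandoffspring = 1/8 (three parent–offspring links: r = (1/2)^3 = 1/8).
r to a half-sibling = 0.25 (half-sibs share one parent — one path of length 2: r = (1/2)^2 = 1/4).
Summing one r·B term per recipient: 2·0.5·0.505 + 4·0.125·0.112 + 2·0.25·0.53 = 0.826.
0.826 > 0.63: the indirect benefit exceeds the cost.

Yes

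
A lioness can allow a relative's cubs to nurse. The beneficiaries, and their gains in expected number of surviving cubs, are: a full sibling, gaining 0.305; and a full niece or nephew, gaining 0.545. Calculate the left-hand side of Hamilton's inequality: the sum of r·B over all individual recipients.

0.28875

r to a full sibling = 1/2 (full sibs share both parents — two paths of length 2: r = 2·(1/2)^2 = 1/2).
r to a full niece or nephew = 1/4 (full aunt/uncle↔niece/nephew: two paths of length 3 through the shared grandparent pair: r = 2·(1/2)^3 = 1/4).
Summing one r·B term per recipient: 1·0.5·0.305 + 1·0.25·0.545 = 0.28875.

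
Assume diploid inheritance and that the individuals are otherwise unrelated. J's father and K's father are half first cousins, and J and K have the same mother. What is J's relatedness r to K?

Independent pedigree routes through distinct common ancestors add.
J and K are related in two ways: half second cousins through their fathers (r = 1/64) and half-sibs through their shared mother (r = 1/4).
r = 1/64 + 1/4 = 17/64 = 0.265625.

0.265625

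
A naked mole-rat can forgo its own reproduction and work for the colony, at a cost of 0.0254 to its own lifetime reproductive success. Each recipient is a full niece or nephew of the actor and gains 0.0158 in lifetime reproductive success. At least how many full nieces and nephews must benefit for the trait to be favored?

r to a full niece or nephew = 0.25 (full aunt/uncle↔niece/nephew: two paths of length 3 through the shared grandparent pair: r = 2·(1/2)^3 = 1/4).
Hamilton's rule: n·r·B > C  ⇒  n > C/(r·B) = 0.0254/(0.25·0.0158) = 6.43.
The smallest integer exceeding 6.43 is 7.

7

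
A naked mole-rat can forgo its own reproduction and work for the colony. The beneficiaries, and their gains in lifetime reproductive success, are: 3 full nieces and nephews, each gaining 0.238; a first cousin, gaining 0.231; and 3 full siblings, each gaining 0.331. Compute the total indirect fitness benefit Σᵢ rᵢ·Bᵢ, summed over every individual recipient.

r to a full niece or nephew = 1/4 (full aunt/uncle↔niece/nephew: two paths of length 3 through the shared grandparent pair: r = 2·(1/2)^3 = 1/4).
r to a first cousin = 0.125 (first cousins share one grandparent pair — two paths of length 4: r = 2·(1/2)^4 = 1/8).
r to a full sibling = 0.5 (full sibs share both parents — two paths of length 2: r = 2·(1/2)^2 = 1/2).
Summing one r·B term per recipient: 3·0.25·0.238 + 1·0.125·0.231 + 3·0.5·0.331 = 0.703875.

0.703875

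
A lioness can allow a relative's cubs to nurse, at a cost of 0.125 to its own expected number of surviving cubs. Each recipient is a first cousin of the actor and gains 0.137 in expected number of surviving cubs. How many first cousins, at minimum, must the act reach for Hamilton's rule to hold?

r to a first cousin = 1/8 (first cousins share one grandparent pair — two paths of length 4: r = 2·(1/2)^4 = 1/8).
Hamilton's rule: n·r·B > C  ⇒  n > C/(r·B) = 0.125/(0.125·0.137) = 7.299.
The smallest integer exceeding 7.299 is 8.

8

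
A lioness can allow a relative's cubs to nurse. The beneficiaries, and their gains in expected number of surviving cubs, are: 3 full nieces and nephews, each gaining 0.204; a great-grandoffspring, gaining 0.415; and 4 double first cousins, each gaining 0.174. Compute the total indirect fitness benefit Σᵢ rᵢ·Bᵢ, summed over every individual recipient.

r to a full niece or nephew = 0.25 (full aunt/uncle↔niece/nephew: two paths of length 3 through the shared grandparent pair: r = 2·(1/2)^3 = 1/4).
r to a great-grandoffspring = 0.125 (three parent–offspring links: r = (1/2)^3 = 1/8).
r to a double first cousin = 1/4 (double first cousins share both grandparent pairs — four paths of length 4: r = 4·(1/2)^4 = 1/4).
Summing one r·B term per recipient: 3·0.25·0.204 + 1·0.125·0.415 + 4·0.25·0.174 = 0.378875.

0.378875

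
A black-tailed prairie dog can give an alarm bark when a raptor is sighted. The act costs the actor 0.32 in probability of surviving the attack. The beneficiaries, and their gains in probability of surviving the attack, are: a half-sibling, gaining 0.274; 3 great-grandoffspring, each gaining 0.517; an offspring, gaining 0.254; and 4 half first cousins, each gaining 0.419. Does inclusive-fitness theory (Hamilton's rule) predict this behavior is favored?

Yes

Hamilton's rule: the trait is favored when the sum of r·B over every recipient exceeds the actor's cost C.
r to a half-sibling = 0.25 (half-sibs share one parent — one path of length 2: r = (1/2)^2 = 1/4).
r to a great-grandoffspring = 0.125 (three parent–offspring links: r = (1/2)^3 = 1/8).
r to an offspring = 0.5 (one parent–offspring link: r = (1/2)^1 = 1/2).
r to a half first cousin = 1/16 (half first cousins share one grandparent — one path of length 4: r = (1/2)^4 = 1/16).
Summing one r·B term per recipient: 1·0.25·0.274 + 3·0.125·0.517 + 1·0.5·0.254 + 4·0.0625·0.419 = 0.494125.
0.494125 > 0.32: the indirect benefit exceeds the cost.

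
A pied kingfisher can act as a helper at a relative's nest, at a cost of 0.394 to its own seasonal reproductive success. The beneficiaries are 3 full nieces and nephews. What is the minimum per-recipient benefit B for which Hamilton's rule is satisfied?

r to a full niece or nephew = 1/4 (full aunt/uncle↔niece/nephew: two paths of length 3 through the shared grandparent pair: r = 2·(1/2)^3 = 1/4).
Hamilton's rule with n recipients of equal r: n·r·B > C, so B > C/(n·r) = 0.394/(3·0.25) = 0.5253.

0.5253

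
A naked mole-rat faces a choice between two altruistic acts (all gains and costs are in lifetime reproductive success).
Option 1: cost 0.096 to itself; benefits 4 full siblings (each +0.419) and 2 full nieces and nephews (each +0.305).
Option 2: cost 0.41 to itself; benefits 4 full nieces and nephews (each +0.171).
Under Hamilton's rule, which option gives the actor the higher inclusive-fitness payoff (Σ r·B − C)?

Option 1

Option 1: r to a full sibling = 0.5.
Option 1: r to a full niece or nephew = 0.25.
Option 1: Σ r·B − C = (4·0.5·0.419 + 2·0.25·0.305) − 0.096 = 0.8945.
Option 2: r to a full niece or nephew = 0.25.
Option 2: Σ r·B − C = (4·0.25·0.171) − 0.41 = -0.239.
Option 1 has the higher net inclusive-fitness payoff.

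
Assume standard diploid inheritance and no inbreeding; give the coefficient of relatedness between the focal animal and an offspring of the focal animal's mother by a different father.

Each parent–offspring link contributes a factor of 1/2, and independent paths through distinct common ancestors add.
Half-sibs share one parent — one path of length 2: r = (1/2)^2 = 1/4.

0.25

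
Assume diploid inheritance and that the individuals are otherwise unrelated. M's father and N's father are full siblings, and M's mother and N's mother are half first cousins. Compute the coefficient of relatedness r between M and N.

0.140625

Relatedness sums over independent paths through distinct common ancestors.
M and N are related in two ways: first cousins through their fathers (r = 1/8) and half second cousins through their mothers (r = 1/64).
r = 1/8 + 1/64 = 9/64 = 0.140625.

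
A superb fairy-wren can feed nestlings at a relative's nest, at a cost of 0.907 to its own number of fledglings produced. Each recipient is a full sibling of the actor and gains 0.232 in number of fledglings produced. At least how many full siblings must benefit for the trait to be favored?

8

r to a full sibling = 1/2 (full sibs share both parents — two paths of length 2: r = 2·(1/2)^2 = 1/2).
Hamilton's rule: n·r·B > C  ⇒  n > C/(r·B) = 0.907/(0.5·0.232) = 7.819.
The smallest integer exceeding 7.819 is 8.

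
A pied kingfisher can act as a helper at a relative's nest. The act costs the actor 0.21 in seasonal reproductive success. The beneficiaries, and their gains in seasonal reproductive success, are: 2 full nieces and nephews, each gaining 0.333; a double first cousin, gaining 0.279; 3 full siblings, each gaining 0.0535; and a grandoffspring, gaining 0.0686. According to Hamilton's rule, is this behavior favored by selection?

Yes

Hamilton's rule: the trait is favored when the sum of r·B over every recipient exceeds the actor's cost C.
r to a full niece or nephew = 1/4 (full aunt/uncle↔niece/nephew: two paths of length 3 through the shared grandparent pair: r = 2·(1/2)^3 = 1/4).
r to a double first cousin = 0.25 (double first cousins share both grandparent pairs — four paths of length 4: r = 4·(1/2)^4 = 1/4).
r to a full sibling = 0.5 (full sibs share both parents — two paths of length 2: r = 2·(1/2)^2 = 1/2).
r to a grandoffspring = 0.25 (two parent–offspring links: r = (1/2)^2 = 1/4).
Summing one r·B term per recipient: 2·0.25·0.333 + 1·0.25·0.279 + 3·0.5·0.0535 + 1·0.25·0.0686 = 0.33365.
0.33365 > 0.21: the indirect benefit exceeds the cost.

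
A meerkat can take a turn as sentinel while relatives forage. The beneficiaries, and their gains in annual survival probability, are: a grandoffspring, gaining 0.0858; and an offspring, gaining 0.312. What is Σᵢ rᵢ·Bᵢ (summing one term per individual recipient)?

0.17745

r to a grandoffspring = 0.25 (two parent–offspring links: r = (1/2)^2 = 1/4).
r to an offspring = 0.5 (one parent–offspring link: r = (1/2)^1 = 1/2).
Summing one r·B term per recipient: 1·0.25·0.0858 + 1·0.5·0.312 = 0.17745.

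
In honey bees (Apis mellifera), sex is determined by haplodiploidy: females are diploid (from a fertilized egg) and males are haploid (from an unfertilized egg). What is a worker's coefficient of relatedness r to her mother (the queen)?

0.5

One meiotic link between diploid queen and diploid daughter: r = 1/2.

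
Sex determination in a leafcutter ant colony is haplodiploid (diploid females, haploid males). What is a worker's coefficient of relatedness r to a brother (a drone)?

Her haploid brother carries none of their father's genes and a random half of their mother's genome; that half matches the maternal half of her own genome with probability 1/2: r = 1/2 · 1/2 = 1/4.

0.25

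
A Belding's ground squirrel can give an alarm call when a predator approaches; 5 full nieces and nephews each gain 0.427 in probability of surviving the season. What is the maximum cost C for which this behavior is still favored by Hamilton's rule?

0.53375

r to a full niece or nephew = 1/4 (full aunt/uncle↔niece/nephew: two paths of length 3 through the shared grandparent pair: r = 2·(1/2)^3 = 1/4).
Hamilton's rule: n·r·B > C, so the trait is favored while C < n·r·B = 5·0.25·0.427 = 0.53375.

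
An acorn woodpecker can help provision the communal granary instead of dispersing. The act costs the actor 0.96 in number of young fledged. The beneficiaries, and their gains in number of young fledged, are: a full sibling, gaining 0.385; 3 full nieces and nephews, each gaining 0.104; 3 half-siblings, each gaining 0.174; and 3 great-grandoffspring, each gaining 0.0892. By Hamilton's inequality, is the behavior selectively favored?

No

Hamilton's rule: the trait is favored when the sum of r·B over every recipient exceeds the actor's cost C.
r to a full sibling = 0.5 (full sibs share both parents — two paths of length 2: r = 2·(1/2)^2 = 1/2).
r to a full niece or nephew = 0.25 (full aunt/uncle↔niece/nephew: two paths of length 3 through the shared grandparent pair: r = 2·(1/2)^3 = 1/4).
r to a half-sibling = 1/4 (half-sibs share one parent — one path of length 2: r = (1/2)^2 = 1/4).
r to a great-grandoffspring = 0.125 (three parent–offspring links: r = (1/2)^3 = 1/8).
Summing one r·B term per recipient: 1·0.5·0.385 + 3·0.25·0.104 + 3·0.25·0.174 + 3·0.125·0.0892 = 0.43445.
0.43445 < 0.96: the indirect benefit is less than the cost.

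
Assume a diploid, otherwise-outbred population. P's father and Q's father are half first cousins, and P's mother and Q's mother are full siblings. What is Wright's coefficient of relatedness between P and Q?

0.140625

With two independent routes of shared ancestry, r is the sum of the two contributions.
P and Q are related in two ways: half second cousins through their fathers (r = 1/64) and first cousins through their mothers (r = 1/8).
r = 1/64 + 1/8 = 9/64 = 0.140625.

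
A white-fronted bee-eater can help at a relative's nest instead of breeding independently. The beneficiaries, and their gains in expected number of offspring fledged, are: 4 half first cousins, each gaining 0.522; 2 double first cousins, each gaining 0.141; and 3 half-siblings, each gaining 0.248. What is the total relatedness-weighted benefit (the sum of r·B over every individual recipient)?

r to a half first cousin = 0.0625 (half first cousins share one grandparent — one path of length 4: r = (1/2)^4 = 1/16).
r to a double first cousin = 0.25 (double first cousins share both grandparent pairs — four paths of length 4: r = 4·(1/2)^4 = 1/4).
r to a half-sibling = 1/4 (half-sibs share one parent — one path of length 2: r = (1/2)^2 = 1/4).
Summing one r·B term per recipient: 4·0.0625·0.522 + 2·0.25·0.141 + 3·0.25·0.248 = 0.387.

0.387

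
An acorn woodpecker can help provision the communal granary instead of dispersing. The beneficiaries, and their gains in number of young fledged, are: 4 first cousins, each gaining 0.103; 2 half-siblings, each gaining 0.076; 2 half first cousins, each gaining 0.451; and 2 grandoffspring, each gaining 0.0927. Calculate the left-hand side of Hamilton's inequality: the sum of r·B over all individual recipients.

0.192225

r to a first cousin = 1/8 (first cousins share one grandparent pair — two paths of length 4: r = 2·(1/2)^4 = 1/8).
r to a half-sibling = 1/4 (half-sibs share one parent — one path of length 2: r = (1/2)^2 = 1/4).
r to a half first cousin = 1/16 (half first cousins share one grandparent — one path of length 4: r = (1/2)^4 = 1/16).
r to a grandoffspring = 0.25 (two parent–offspring links: r = (1/2)^2 = 1/4).
Summing one r·B term per recipient: 4·0.125·0.103 + 2·0.25·0.076 + 2·0.0625·0.451 + 2·0.25·0.0927 = 0.192225.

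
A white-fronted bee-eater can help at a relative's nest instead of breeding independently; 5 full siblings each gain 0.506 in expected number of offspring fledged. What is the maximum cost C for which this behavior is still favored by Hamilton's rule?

1.265

r to a full sibling = 0.5 (full sibs share both parents — two paths of length 2: r = 2·(1/2)^2 = 1/2).
Hamilton's rule: n·r·B > C, so the trait is favored while C < n·r·B = 5·0.5·0.506 = 1.265.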